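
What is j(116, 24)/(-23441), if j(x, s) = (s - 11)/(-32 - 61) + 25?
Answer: -2312/2180013 ≈ -0.0010605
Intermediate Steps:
j(x, s) = 2336/93 - s/93 (j(x, s) = (-11 + s)/(-93) + 25 = (-11 + s)*(-1/93) + 25 = (11/93 - s/93) + 25 = 2336/93 - s/93)
j(116, 24)/(-23441) = (2336/93 - 1/93*24)/(-23441) = (2336/93 - 8/31)*(-1/23441) = (2312/93)*(-1/23441) = -2312/2180013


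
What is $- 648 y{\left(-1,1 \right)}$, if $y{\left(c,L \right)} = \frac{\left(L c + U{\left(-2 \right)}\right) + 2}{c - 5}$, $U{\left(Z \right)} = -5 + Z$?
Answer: $-648$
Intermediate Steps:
$y{\left(c,L \right)} = \frac{-5 + L c}{-5 + c}$ ($y{\left(c,L \right)} = \frac{\left(L c - 7\right) + 2}{c - 5} = \frac{\left(L c - 7\right) + 2}{-5 + c} = \frac{\left(-7 + L c\right) + 2}{-5 + c} = \frac{-5 + L c}{-5 + c}$)
$- 648 y{\left(-1,1 \right)} = - 648 \frac{-5 + 1 \left(-1\right)}{-5 - 1} = - 648 \frac{-5 - 1}{-6} = - 648 \left(\left(- \frac{1}{6}\right) \left(-6\right)\right) = \left(-648\right) 1 = -648$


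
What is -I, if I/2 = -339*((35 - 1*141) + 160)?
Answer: 36612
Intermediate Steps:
I = -36612 (I = 2*(-339*((35 - 1*141) + 160)) = 2*(-339*((35 - 141) + 160)) = 2*(-339*(-106 + 160)) = 2*(-339*54) = 2*(-18306) = -36612)
-I = -1*(-36612) = 36612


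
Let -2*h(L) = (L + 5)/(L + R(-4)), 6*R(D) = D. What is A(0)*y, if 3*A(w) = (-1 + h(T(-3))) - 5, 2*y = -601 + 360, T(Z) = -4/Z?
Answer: 10363/24 ≈ 431.79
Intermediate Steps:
R(D) = D/6
y = -241/2 (y = (-601 + 360)/2 = (½)*(-241) = -241/2 ≈ -120.50)
h(L) = -(5 + L)/(2*(-⅔ + L)) (h(L) = -(L + 5)/(2*(L + (⅙)*(-4))) = -(5 + L)/(2*(L - ⅔)) = -(5 + L)/(2*(-⅔ + L)))
A(w) = -43/12 (A(w) = ((-1 + 3*(-5 - (-4)/(-3))/(2*(-2 + 3*(-4/(-3))))) - 5)/3 = ((-1 + 3*(-5 - (-4)*(-1)/3)/(2*(-2 + 3*(-4*(-⅓))))) - 5)/3 = ((-1 + 3*(-5 - 1*4/3)/(2*(-2 + 3*(4/3)))) - 5)/3 = ((-1 + 3*(-5 - 4/3)/(2*(-2 + 4))) - 5)/3 = ((-1 + (3/2)*(-19/3)/2) - 5)/3 = ((-1 + (3/2)*(½)*(-19/3)) - 5)/3 = ((-1 - 19/4) - 5)/3 = (-23/4 - 5)/3 = (⅓)*(-43/4) = -43/12)
A(0)*y = -43/12*(-241/2) = 10363/24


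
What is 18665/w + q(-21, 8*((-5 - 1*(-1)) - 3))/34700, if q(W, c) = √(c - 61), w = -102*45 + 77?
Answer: -18665/4513 + 3*I*√13/34700 ≈ -4.1358 + 0.00031172*I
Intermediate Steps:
w = -4513 (w = -4590 + 77 = -4513)
q(W, c) = √(-61 + c)
18665/w + q(-21, 8*((-5 - 1*(-1)) - 3))/34700 = 18665/(-4513) + √(-61 + 8*((-5 - 1*(-1)) - 3))/34700 = 18665*(-1/4513) + √(-61 + 8*((-5 + 1) - 3))*(1/34700) = -18665/4513 + √(-61 + 8*(-4 - 3))*(1/34700) = -18665/4513 + √(-61 + 8*(-7))*(1/34700) = -18665/4513 + √(-61 - 56)*(1/34700) = -18665/4513 + √(-117)*(1/34700) = -18665/4513 + (3*I*√13)*(1/34700) = -18665/4513 + 3*I*√13/34700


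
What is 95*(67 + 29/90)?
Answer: 115121/18 ≈ 6395.6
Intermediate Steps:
95*(67 + 29/90) = 95*(6059/90) = 115121/18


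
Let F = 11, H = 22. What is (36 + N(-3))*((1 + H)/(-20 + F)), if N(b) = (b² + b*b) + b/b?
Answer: -1265/9 ≈ -140.56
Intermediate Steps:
N(b) = 1 + 2*b² (N(b) = (b² + b²) + 1 = 2*b² + 1 = 1 + 2*b²)
(36 + N(-3))*((1 + H)/(-20 + F)) = (36 + (1 + 2*(-3)²))*((1 + 22)/(-20 + 11)) = (36 + (1 + 2*9))*(23/(-9)) = (36 + (1 + 18))*(23*(-⅑)) = (36 + 19)*(-23/9) = 55*(-23/9) = -1265/9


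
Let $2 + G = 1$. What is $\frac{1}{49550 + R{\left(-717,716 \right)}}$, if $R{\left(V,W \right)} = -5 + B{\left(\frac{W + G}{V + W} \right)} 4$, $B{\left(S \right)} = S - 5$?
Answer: $\frac{1}{46665} \approx 2.1429 \cdot 10^{-5}$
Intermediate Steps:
$G = -1$ ($G = -2 + 1 = -1$)
$B{\left(S \right)} = -5 + S$
$R{\left(V,W \right)} = -25 + \frac{4 \left(-1 + W\right)}{V + W}$ ($R{\left(V,W \right)} = -5 + \left(-5 + \frac{W - 1}{V + W}\right) 4 = -5 + \left(-5 + \frac{-1 + W}{V + W}\right) 4 = -5 - \left(20 - \frac{4 \left(-1 + W\right)}{V + W}\right) = -25 + \frac{4 \left(-1 + W\right)}{V + W}$)
$\frac{1}{49550 + R{\left(-717,716 \right)}} = \frac{1}{49550 + \frac{-4 - -17925 - 15036}{-717 + 716}} = \frac{1}{49550 + \frac{-4 + 17925 - 15036}{-1}} = \frac{1}{49550 - 2885} = \frac{1}{46665}$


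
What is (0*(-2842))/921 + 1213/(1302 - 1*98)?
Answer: 1213/1204 ≈ 1.0075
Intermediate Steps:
(0*(-2842))/921 + 1213/(1302 - 1*98) = 0*(1/921) + 1213/(1302 - 98) = 0 + 1213/1204 = 1213/1204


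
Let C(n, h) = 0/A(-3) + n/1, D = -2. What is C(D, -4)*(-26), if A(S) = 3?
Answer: 52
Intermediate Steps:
C(n, h) = n (C(n, h) = 0/3 + n/1 = 0*(⅓) + n*1 = 0 + n = n)
C(D, -4)*(-26) = -2*(-26) = 52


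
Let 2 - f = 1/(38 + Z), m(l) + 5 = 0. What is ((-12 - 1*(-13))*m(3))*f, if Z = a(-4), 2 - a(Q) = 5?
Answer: -69/7 ≈ -9.8571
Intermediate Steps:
a(Q) = -3 (a(Q) = 2 - 1*5 = 2 - 5 = -3)
m(l) = -5 (m(l) = -5 + 0 = -5)
Z = -3
f = 69/35 (f = 2 - 1/(38 - 3) = 2 - 1/35 = 69/35 ≈ 1.9714)
((-12 - 1*(-13))*m(3))*f = ((-12 - 1*(-13))*(-5))*(69/35) = ((-12 + 13)*(-5))*(69/35) = (1*(-5))*(69/35) = -5*69/35 = -69/7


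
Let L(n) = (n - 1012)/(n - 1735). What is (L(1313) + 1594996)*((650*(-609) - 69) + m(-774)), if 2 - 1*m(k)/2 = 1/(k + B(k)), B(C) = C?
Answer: -206259884590212299/326628 ≈ -6.3148e+11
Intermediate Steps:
m(k) = 4 - 1/k (m(k) = 4 - 2/(k + k) = 4 - 2*1/(2*k) = 4 - 1/k)
L(n) = (-1012 + n)/(-1735 + n)
(L(1313) + 1594996)*((650*(-609) - 69) + m(-774)) = ((-1012 + 1313)/(-1735 + 1313) + 1594996)*((650*(-609) - 69) + (4 - 1/(-774))) = (301/(-422) + 1594996)*((-395850 - 69) + (4 - 1*(-1/774))) = (-1/422*301 + 1594996)*(-395919 + (4 + 1/774)) = (-301/422 + 1594996)*(-395919 + 3097/774) = (673088011/422)*(-306438209/774) = -206259884590212299/326628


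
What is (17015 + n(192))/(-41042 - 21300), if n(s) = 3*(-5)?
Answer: -8500/31171 ≈ -0.27269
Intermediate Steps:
n(s) = -15
(17015 + n(192))/(-41042 - 21300) = (17015 - 15)/(-41042 - 21300) = 17000/(-62342) = 17000*(-1/62342) = -8500/31171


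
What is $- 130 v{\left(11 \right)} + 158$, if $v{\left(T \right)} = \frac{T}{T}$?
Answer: $28$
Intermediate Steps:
$v{\left(T \right)} = 1$
$- 130 v{\left(11 \right)} + 158 = \left(-130\right) 1 + 158 = -130 + 158 = 28$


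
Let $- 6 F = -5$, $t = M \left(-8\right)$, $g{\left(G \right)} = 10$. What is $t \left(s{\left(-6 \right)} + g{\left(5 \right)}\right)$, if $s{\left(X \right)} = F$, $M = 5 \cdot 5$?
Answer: $- \frac{6500}{3} \approx -2166.7$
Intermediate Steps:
$M = 25$
$t = -200$ ($t = 25 \left(-8\right) = -200$)
$F = \frac{5}{6}$ ($F = \left(- \frac{1}{6}\right) \left(-5\right) = \frac{5}{6} \approx 0.83333$)
$s{\left(X \right)} = \frac{5}{6}$
$t \left(s{\left(-6 \right)} + g{\left(5 \right)}\right) = - 200 \left(\frac{5}{6} + 10\right) = \left(-200\right) \frac{65}{6} = - \frac{6500}{3}$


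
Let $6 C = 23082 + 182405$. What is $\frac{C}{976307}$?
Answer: $\frac{205487}{5857842} \approx 0.035079$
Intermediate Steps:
$C = \frac{205487}{6}$ ($C = \frac{23082 + 182405}{6} = \frac{1}{6} \cdot 205487 = \frac{205487}{6} \approx 34248.0$)
$\frac{C}{976307} = \frac{205487}{6 \cdot 976307} = \frac{205487}{6} \cdot \frac{1}{976307} = \frac{205487}{5857842}$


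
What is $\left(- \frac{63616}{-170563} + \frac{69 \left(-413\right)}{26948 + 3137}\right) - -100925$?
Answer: $\frac{517882372619424}{5131387855} \approx 1.0092 \cdot 10^{5}$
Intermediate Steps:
$\left(- \frac{63616}{-170563} + \frac{69 \left(-413\right)}{26948 + 3137}\right) - -100925 = \left(\left(-63616\right) \left(- \frac{1}{170563}\right) - \frac{28497}{30085}\right) + 100925 = \left(\frac{63616}{170563} - \frac{28497}{30085}\right) + 100925 = - \frac{2946646451}{5131387855} + 100925 = \frac{517882372619424}{5131387855}$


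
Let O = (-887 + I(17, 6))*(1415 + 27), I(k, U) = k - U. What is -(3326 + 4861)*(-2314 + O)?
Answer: 10360697622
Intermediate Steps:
O = -1263192 (O = (-887 + (17 - 1*6))*(1415 + 27) = (-887 + (17 - 6))*1442 = (-887 + 11)*1442 = -876*1442 = -1263192)
-(3326 + 4861)*(-2314 + O) = -(3326 + 4861)*(-2314 - 1263192) = -8187*(-1265506) = -1*(-10360697622) = 10360697622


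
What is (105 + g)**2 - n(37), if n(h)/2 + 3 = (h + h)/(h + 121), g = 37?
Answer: 1593356/79 ≈ 20169.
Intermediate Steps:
n(h) = -6 + 4*h/(121 + h) (n(h) = -6 + 2*((h + h)/(h + 121)) = -6 + 2*((2*h)/(121 + h)) = -6 + 2*(2*h/(121 + h)) = -6 + 4*h/(121 + h))
(105 + g)**2 - n(37) = (105 + 37)**2 - 2*(-363 - 1*37)/(121 + 37) = 142**2 - 2*(-363 - 37)/158 = 20164 - 2*(-400)/158 = 20164 - 1*(-400/79) = 20164 + 400/79 = 1593356/79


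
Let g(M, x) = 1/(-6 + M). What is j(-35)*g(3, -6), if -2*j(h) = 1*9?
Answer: 3/2 ≈ 1.5000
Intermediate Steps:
j(h) = -9/2
j(-35)*g(3, -6) = -9/(2*(-6 + 3)) = -9/2/(-3) = -9/2*(-⅓) = 3/2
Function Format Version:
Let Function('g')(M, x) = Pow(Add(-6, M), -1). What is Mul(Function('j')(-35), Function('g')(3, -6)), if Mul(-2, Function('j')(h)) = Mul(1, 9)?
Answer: Rational(3, 2) ≈ 1.5000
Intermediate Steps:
Function('j')(h) = Rational(-9, 2) (Function('j')(h) = Mul(Rational(-1, 2), Mul(1, 9)) = Mul(Rational(-1, 2), 9) = Rational(-9, 2))
Mul(Function('j')(-35), Function('g')(3, -6)) = Mul(Rational(-9, 2), Pow(Add(-6, 3), -1)) = Mul(Rational(-9, 2), Pow(-3, -1)) = Mul(Rational(-9, 2), Rational(-1, 3)) = Rational(3, 2)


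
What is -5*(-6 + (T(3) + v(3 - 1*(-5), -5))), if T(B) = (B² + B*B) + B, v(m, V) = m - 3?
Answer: -100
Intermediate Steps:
v(m, V) = -3 + m
T(B) = B + 2*B² (T(B) = (B² + B²) + B = 2*B² + B = B + 2*B²)
-5*(-6 + (T(3) + v(3 - 1*(-5), -5))) = -5*(-6 + (3*(1 + 2*3) + (-3 + (3 - 1*(-5))))) = -5*(-6 + (3*(1 + 6) + (-3 + (3 + 5)))) = -5*(-6 + (3*7 + (-3 + 8))) = -5*(-6 + (21 + 5)) = -5*(-6 + 26) = -5*20 = -100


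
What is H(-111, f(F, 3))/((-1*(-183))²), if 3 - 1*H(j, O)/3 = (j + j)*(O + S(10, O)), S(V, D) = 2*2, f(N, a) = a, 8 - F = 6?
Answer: 519/3721 ≈ 0.13948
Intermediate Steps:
F = 2 (F = 8 - 1*6 = 8 - 6 = 2)
S(V, D) = 4
H(j, O) = 9 - 6*j*(4 + O) (H(j, O) = 9 - 3*(j + j)*(O + 4) = 9 - 3*2*j*(4 + O) = 9 - 6*j*(4 + O))
H(-111, f(F, 3))/((-1*(-183))²) = (9 - 24*(-111) - 6*3*(-111))/((-1*(-183))²) = (9 + 2664 + 1998)/(183²) = 4671/33489 = 4671*(1/33489) = 519/3721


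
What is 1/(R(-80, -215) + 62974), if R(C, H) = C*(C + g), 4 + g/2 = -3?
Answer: 1/70494 ≈ 1.4186e-5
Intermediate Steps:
g = -14 (g = -8 + 2*(-3) = -8 - 6 = -14)
R(C, H) = C*(-14 + C) (R(C, H) = C*(C - 14) = C*(-14 + C))
1/(R(-80, -215) + 62974) = 1/(-80*(-14 - 80) + 62974) = 1/(-80*(-94) + 62974) = 1/(7520 + 62974) = 1/70494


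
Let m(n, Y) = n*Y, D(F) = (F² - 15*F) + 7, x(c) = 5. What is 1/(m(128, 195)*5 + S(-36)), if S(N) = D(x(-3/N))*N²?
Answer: 1/69072 ≈ 1.4478e-5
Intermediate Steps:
D(F) = 7 + F² - 15*F
m(n, Y) = Y*n
S(N) = -43*N² (S(N) = (7 + 5² - 15*5)*N² = (7 + 25 - 75)*N² = -43*N²)
1/(m(128, 195)*5 + S(-36)) = 1/((195*128)*5 - 43*(-36)²) = 1/(24960*5 - 43*1296) = 1/(124800 - 55728) = 1/69072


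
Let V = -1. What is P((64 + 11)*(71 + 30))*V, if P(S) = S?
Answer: -7575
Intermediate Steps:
P((64 + 11)*(71 + 30))*V = ((64 + 11)*(71 + 30))*(-1) = (75*101)*(-1) = 7575*(-1) = -7575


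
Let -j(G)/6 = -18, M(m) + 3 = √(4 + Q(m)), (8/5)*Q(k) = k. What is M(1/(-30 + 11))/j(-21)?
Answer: -1/36 + √2546/2736 ≈ -0.0093356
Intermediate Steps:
Q(k) = 5*k/8
M(m) = -3 + √(4 + 5*m/8)
j(G) = 108 (j(G) = -6*(-18) = 108)
M(1/(-30 + 11))/j(-21) = (-3 + √(64 + 10/(-30 + 11))/4)/108 = (-3 + √(64 + 10/(-19))/4)*(1/108) = (-3 + √(64 + 10*(-1/19))/4)*(1/108) = (-3 + √(64 - 10/19)/4)*(1/108) = (-3 + √(1206/19)/4)*(1/108) = (-3 + (3*√2546/19)/4)*(1/108) = (-3 + 3*√2546/76)*(1/108) = -1/36 + √2546/2736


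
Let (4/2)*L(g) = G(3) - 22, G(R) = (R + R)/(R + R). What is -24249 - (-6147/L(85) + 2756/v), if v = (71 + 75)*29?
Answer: -368031043/14819 ≈ -24835.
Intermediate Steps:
G(R) = 1 (G(R) = (2*R)/((2*R)) = (2*R)*(1/(2*R)) = 1)
v = 4234 (v = 146*29 = 4234)
L(g) = -21/2 (L(g) = (1 - 22)/2 = (½)*(-21) = -21/2)
-24249 - (-6147/L(85) + 2756/v) = -24249 - (-6147/(-21/2) + 2756/4234) = -24249 - (-6147*(-2/21) + 2756*(1/4234)) = -24249 - (4098/7 + 1378/2117) = -24249 - 1*8685112/14819 = -24249 - 8685112/14819 = -368031043/14819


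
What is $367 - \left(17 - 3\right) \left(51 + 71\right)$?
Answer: $-1341$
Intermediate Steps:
$367 - \left(17 - 3\right) \left(51 + 71\right) = 367 - 14 \cdot 122 = 367 - 1708 = -1341$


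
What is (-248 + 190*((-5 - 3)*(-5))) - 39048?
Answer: -31696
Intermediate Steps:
(-248 + 190*((-5 - 3)*(-5))) - 39048 = (-248 + 190*(-8*(-5))) - 39048 = (-248 + 190*40) - 39048 = (-248 + 7600) - 39048 = 7352 - 39048 = -31696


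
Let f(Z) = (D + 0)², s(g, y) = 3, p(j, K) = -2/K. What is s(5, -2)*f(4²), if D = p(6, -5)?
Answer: 12/25 ≈ 0.48000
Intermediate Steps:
D = ⅖ (D = -2/(-5) = -2*(-⅕) = ⅖ ≈ 0.40000)
f(Z) = 4/25 (f(Z) = (⅖ + 0)² = (⅖)² = 4/25)
s(5, -2)*f(4²) = 3*(4/25) = 12/25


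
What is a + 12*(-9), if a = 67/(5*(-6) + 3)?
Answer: -2983/27 ≈ -110.48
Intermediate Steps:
a = -67/27 (a = 67/(-30 + 3) = 67/(-27) = 67*(-1/27) = -67/27 ≈ -2.4815)
a + 12*(-9) = -67/27 + 12*(-9) = -67/27 - 108 = -2983/27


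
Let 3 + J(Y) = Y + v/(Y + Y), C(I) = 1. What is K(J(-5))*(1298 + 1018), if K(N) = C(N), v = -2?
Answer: 2316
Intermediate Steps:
J(Y) = -3 + Y - 1/Y (J(Y) = -3 + (Y - 2/(Y + Y)) = -3 + (Y - 2*1/(2*Y)) = -3 + (Y - 1/Y) = -3 + Y - 1/Y)
K(N) = 1
K(J(-5))*(1298 + 1018) = 1*(1298 + 1018) = 1*2316 = 2316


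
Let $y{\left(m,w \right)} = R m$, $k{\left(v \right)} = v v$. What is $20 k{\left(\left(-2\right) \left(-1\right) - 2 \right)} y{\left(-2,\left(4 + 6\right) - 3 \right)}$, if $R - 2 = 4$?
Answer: $0$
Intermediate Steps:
$R = 6$ ($R = 2 + 4 = 6$)
$k{\left(v \right)} = v^{2}$
$y{\left(m,w \right)} = 6 m$
$20 k{\left(\left(-2\right) \left(-1\right) - 2 \right)} y{\left(-2,\left(4 + 6\right) - 3 \right)} = 20 \left(\left(-2\right) \left(-1\right) - 2\right)^{2} \cdot 6 \left(-2\right) = 20 \left(2 - 2\right)^{2} \left(-12\right) = 20 \cdot 0^{2} \left(-12\right) = 20 \cdot 0 \left(-12\right) = 0 \left(-12\right) = 0$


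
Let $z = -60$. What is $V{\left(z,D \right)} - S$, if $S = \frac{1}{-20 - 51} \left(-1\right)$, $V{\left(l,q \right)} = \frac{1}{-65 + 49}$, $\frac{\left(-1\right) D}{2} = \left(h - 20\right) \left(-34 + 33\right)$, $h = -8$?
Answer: $- \frac{87}{1136} \approx -0.076584$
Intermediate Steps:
$D = -56$ ($D = - 2 \left(-8 - 20\right) \left(-34 + 33\right) = - 2 \left(\left(-28\right) \left(-1\right)\right) = \left(-2\right) 28 = -56$)
$V{\left(l,q \right)} = - \frac{1}{16}$ ($V{\left(l,q \right)} = \frac{1}{-16} = - \frac{1}{16}$)
$S = \frac{1}{71}$ ($S = \frac{1}{-20 - 51} \left(-1\right) = \frac{1}{-71} \left(-1\right) = \left(- \frac{1}{71}\right) \left(-1\right) = \frac{1}{71} \approx 0.014085$)
$V{\left(z,D \right)} - S = - \frac{1}{16} - \frac{1}{71} = - \frac{87}{1136}$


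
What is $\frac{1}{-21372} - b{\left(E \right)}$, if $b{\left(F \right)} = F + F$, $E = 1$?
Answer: $- \frac{42745}{21372} \approx -2.0$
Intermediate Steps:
$b{\left(F \right)} = 2 F$
$\frac{1}{-21372} - b{\left(E \right)} = \frac{1}{-21372} - 2 \cdot 1 = - \frac{1}{21372} - 2 = - \frac{42745}{21372}$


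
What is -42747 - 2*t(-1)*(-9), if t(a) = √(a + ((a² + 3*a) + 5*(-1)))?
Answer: -42747 + 36*I*√2 ≈ -42747.0 + 50.912*I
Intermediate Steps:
t(a) = √(-5 + a² + 4*a) (t(a) = √(a + ((a² + 3*a) - 5)) = √(a + (-5 + a² + 3*a)) = √(-5 + a² + 4*a))
-42747 - 2*t(-1)*(-9) = -42747 - 2*√(-5 + (-1)² + 4*(-1))*(-9) = -42747 - 2*√(-5 + 1 - 4)*(-9) = -42747 - 4*I*√2*(-9) = -42747 + 36*I*√2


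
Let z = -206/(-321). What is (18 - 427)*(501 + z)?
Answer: -65860043/321 ≈ -2.0517e+5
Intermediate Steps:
z = 206/321 (z = -206*(-1/321) = 206/321 ≈ 0.64174)
(18 - 427)*(501 + z) = (18 - 427)*(501 + 206/321) = -409*161027/321 = -65860043/321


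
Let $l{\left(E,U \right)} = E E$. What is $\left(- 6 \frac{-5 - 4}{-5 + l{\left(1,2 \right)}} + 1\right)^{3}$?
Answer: $- \frac{15625}{8} \approx -1953.1$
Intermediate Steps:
$l{\left(E,U \right)} = E^{2}$
$\left(- 6 \frac{-5 - 4}{-5 + l{\left(1,2 \right)}} + 1\right)^{3} = \left(- 6 \frac{-5 - 4}{-5 + 1^{2}} + 1\right)^{3} = \left(- 6 \left(- \frac{9}{-5 + 1}\right) + 1\right)^{3} = \left(- 6 \left(- \frac{9}{-4}\right) + 1\right)^{3} = \left(- 6 \left(\left(-9\right) \left(- \frac{1}{4}\right)\right) + 1\right)^{3} = \left(\left(-6\right) \frac{9}{4} + 1\right)^{3} = \left(- \frac{27}{2} + 1\right)^{3} = \left(- \frac{25}{2}\right)^{3} = - \frac{15625}{8}$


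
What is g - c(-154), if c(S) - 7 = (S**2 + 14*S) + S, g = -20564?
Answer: -41977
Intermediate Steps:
c(S) = 7 + S**2 + 15*S (c(S) = 7 + ((S**2 + 14*S) + S) = 7 + (S**2 + 15*S) = 7 + S**2 + 15*S)
g - c(-154) = -20564 - (7 + (-154)**2 + 15*(-154)) = -20564 - (7 + 23716 - 2310) = -20564 - 1*21413 = -20564 - 21413 = -41977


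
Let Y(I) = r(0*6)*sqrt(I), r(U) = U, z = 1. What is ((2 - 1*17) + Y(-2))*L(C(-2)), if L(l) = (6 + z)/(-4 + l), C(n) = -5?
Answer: 35/3 ≈ 11.667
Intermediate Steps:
Y(I) = 0 (Y(I) = (0*6)*sqrt(I) = 0*sqrt(I) = 0)
L(l) = 7/(-4 + l) (L(l) = (6 + 1)/(-4 + l) = 7/(-4 + l))
((2 - 1*17) + Y(-2))*L(C(-2)) = ((2 - 1*17) + 0)*(7/(-4 - 5)) = ((2 - 17) + 0)*(7/(-9)) = (-15 + 0)*(7*(-1/9)) = -15*(-7/9) = 35/3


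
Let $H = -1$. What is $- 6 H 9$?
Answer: $54$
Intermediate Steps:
$- 6 H 9 = \left(-6\right) \left(-1\right) 9 = 6 \cdot 9 = 54$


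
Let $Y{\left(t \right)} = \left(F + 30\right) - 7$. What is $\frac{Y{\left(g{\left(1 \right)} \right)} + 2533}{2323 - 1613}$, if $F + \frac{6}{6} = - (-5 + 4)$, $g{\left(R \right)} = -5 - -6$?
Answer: $\frac{18}{5} \approx 3.6$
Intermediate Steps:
$g{\left(R \right)} = 1$ ($g{\left(R \right)} = -5 + 6 = 1$)
$F = 0$ ($F = -1 - \left(-5 + 4\right) = -1 - -1 = -1 + 1 = 0$)
$Y{\left(t \right)} = 23$ ($Y{\left(t \right)} = \left(0 + 30\right) - 7 = 30 - 7 = 23$)
$\frac{Y{\left(g{\left(1 \right)} \right)} + 2533}{2323 - 1613} = \frac{23 + 2533}{2323 - 1613} = \frac{2556}{710} = 2556 \cdot \frac{1}{710} = \frac{18}{5}$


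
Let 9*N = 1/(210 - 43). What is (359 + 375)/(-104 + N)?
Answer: -1103202/156311 ≈ -7.0577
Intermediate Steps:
N = 1/1503 (N = 1/(9*(210 - 43)) = (⅑)/167 = (⅑)*(1/167) = 1/1503 ≈ 0.00066534)
(359 + 375)/(-104 + N) = (359 + 375)/(-104 + 1/1503) = 734/(-156311/1503) = 734*(-1503/156311) = -1103202/156311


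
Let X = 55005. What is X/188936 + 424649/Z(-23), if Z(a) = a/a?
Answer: 4222712551/9944 ≈ 4.2465e+5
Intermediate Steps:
Z(a) = 1
X/188936 + 424649/Z(-23) = 55005/188936 + 424649/1 = 55005*(1/188936) + 424649*1 = 2895/9944 + 424649 = 4222712551/9944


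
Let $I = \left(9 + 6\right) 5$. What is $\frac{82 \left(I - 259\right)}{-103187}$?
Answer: $\frac{15088}{103187} \approx 0.14622$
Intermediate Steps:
$I = 75$ ($I = 15 \cdot 5 = 75$)
$\frac{82 \left(I - 259\right)}{-103187} = \frac{82 \left(75 - 259\right)}{-103187} = 82 \left(-184\right) \left(- \frac{1}{103187}\right) = \left(-15088\right) \left(- \frac{1}{103187}\right) = \frac{15088}{103187}$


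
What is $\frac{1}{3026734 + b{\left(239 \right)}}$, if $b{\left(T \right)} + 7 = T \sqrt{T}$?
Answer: $\frac{3026727}{9161062680610} - \frac{239 \sqrt{239}}{9161062680610} \approx 3.2999 \cdot 10^{-7}$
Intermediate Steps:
$b{\left(T \right)} = -7 + T^{\frac{3}{2}}$ ($b{\left(T \right)} = -7 + T \sqrt{T} = -7 + T^{\frac{3}{2}}$)
$\frac{1}{3026734 + b{\left(239 \right)}} = \frac{1}{3026734 - \left(7 - 239^{\frac{3}{2}}\right)} = \frac{1}{3026734 - \left(7 - 239 \sqrt{239}\right)} = \frac{1}{3026727 + 239 \sqrt{239}}$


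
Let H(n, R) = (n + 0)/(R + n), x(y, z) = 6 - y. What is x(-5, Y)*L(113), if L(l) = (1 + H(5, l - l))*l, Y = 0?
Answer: 2486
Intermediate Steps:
H(n, R) = n/(R + n)
L(l) = 2*l (L(l) = (1 + 5/((l - l) + 5))*l = (1 + 5/(0 + 5))*l = (1 + 5/5)*l = (1 + 5*(1/5))*l = (1 + 1)*l = 2*l)
x(-5, Y)*L(113) = (6 - 1*(-5))*(2*113) = (6 + 5)*226 = 11*226 = 2486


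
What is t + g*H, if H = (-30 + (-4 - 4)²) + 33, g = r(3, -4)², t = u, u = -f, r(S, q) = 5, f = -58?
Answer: 1733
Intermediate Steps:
u = 58 (u = -1*(-58) = 58)
t = 58
g = 25 (g = 5² = 25)
H = 67 (H = (-30 + (-8)²) + 33 = (-30 + 64) + 33 = 34 + 33 = 67)
t + g*H = 58 + 25*67 = 58 + 1675 = 1733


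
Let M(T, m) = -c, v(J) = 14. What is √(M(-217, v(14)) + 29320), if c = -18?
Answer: √29338 ≈ 171.28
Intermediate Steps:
M(T, m) = 18 (M(T, m) = -1*(-18) = 18)
√(M(-217, v(14)) + 29320) = √(18 + 29320) = √29338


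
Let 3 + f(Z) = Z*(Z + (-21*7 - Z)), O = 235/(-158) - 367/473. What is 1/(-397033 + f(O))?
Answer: -74734/29647224697 ≈ -2.5208e-6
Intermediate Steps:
O = -169141/74734 (O = 235*(-1/158) - 367*1/473 = -235/158 - 367/473 = -169141/74734 ≈ -2.2632)
f(Z) = -3 - 147*Z (f(Z) = -3 + Z*(Z + (-21*7 - Z)) = -3 + Z*(Z + (-147 - Z)) = -3 + Z*(-147) = -3 - 147*Z)
1/(-397033 + f(O)) = 1/(-397033 + (-3 - 147*(-169141/74734))) = 1/(-397033 + (-3 + 24863727/74734)) = 1/(-397033 + 24639525/74734) = 1/(-29647224697/74734) = -74734/29647224697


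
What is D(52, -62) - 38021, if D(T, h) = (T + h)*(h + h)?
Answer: -36781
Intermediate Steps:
D(T, h) = 2*h*(T + h) (D(T, h) = (T + h)*(2*h) = 2*h*(T + h))
D(52, -62) - 38021 = 2*(-62)*(52 - 62) - 38021 = 2*(-62)*(-10) - 38021 = 1240 - 38021 = -36781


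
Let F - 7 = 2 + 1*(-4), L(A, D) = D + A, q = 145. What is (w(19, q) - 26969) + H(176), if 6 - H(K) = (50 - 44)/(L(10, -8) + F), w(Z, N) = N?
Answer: -187732/7 ≈ -26819.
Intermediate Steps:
L(A, D) = A + D
F = 5 (F = 7 + (2 + 1*(-4)) = 7 + (2 - 4) = 7 - 2 = 5)
H(K) = 36/7 (H(K) = 6 - (50 - 44)/((10 - 8) + 5) = 6 - 6/(2 + 5) = 6 - 6/7 = 36/7)
(w(19, q) - 26969) + H(176) = (145 - 26969) + 36/7 = -26824 + 36/7 = -187732/7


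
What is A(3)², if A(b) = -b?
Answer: 9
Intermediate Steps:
A(3)² = (-1*3)² = (-3)² = 9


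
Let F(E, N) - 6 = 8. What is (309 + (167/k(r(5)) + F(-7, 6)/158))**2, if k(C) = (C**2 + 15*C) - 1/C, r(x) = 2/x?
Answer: 26297860884736/209004849 ≈ 1.2582e+5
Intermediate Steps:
F(E, N) = 14 (F(E, N) = 6 + 8 = 14)
k(C) = C**2 - 1/C + 15*C
(309 + (167/k(r(5)) + F(-7, 6)/158))**2 = (309 + (167/(((-1 + (2/5)**2*(15 + 2/5))/((2/5)))) + 14/158))**2 = (309 + (167/(((-1 + (2*(1/5))**2*(15 + 2*(1/5)))/((2*(1/5))))) + 14*(1/158)))**2 = (309 + (167/(((-1 + (2/5)**2*(15 + 2/5))/(2/5))) + 7/79))**2 = (309 + (167/((5*(-1 + (4/25)*(77/5))/2)) + 7/79))**2 = (309 + (167/((5*(-1 + 308/125)/2)) + 7/79))**2 = (309 + (167/(((5/2)*(183/125))) + 7/79))**2 = (309 + (167/(183/50) + 7/79))**2 = (309 + (167*(50/183) + 7/79))**2 = (309 + (8350/183 + 7/79))**2 = (309 + 660931/14457)**2 = (5128144/14457)**2 = 26297860884736/209004849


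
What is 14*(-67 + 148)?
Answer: 1134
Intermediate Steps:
14*(-67 + 148) = 14*81 = 1134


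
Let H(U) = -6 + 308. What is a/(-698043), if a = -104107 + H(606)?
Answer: 103805/698043 ≈ 0.14871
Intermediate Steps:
H(U) = 302
a = -103805 (a = -104107 + 302 = -103805)
a/(-698043) = -103805/(-698043) = -103805*(-1/698043) = 103805/698043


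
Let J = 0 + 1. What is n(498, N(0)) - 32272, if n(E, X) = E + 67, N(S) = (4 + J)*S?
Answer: -31707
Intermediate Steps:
J = 1
N(S) = 5*S (N(S) = (4 + 1)*S = 5*S)
n(E, X) = 67 + E
n(498, N(0)) - 32272 = (67 + 498) - 32272 = 565 - 32272 = -31707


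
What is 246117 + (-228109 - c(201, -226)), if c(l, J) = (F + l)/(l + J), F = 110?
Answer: 450511/25 ≈ 18020.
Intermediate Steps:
c(l, J) = (110 + l)/(J + l) (c(l, J) = (110 + l)/(l + J) = (110 + l)/(J + l))
246117 + (-228109 - c(201, -226)) = 246117 + (-228109 - (110 + 201)/(-226 + 201)) = 246117 + (-228109 - 311/(-25)) = 246117 + (-228109 - (-1)*311/25) = 246117 + (-228109 - 1*(-311/25)) = 246117 + (-228109 + 311/25) = 246117 - 5702414/25 = 450511/25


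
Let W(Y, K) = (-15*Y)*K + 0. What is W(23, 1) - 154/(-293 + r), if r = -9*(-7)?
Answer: -39598/115 ≈ -344.33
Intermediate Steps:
r = 63
W(Y, K) = -15*K*Y (W(Y, K) = -15*K*Y + 0 = -15*K*Y)
W(23, 1) - 154/(-293 + r) = -15*1*23 - 154/(-293 + 63) = -345 - 154/(-230) = -345 - 154*(-1/230) = -345 + 77/115 = -39598/115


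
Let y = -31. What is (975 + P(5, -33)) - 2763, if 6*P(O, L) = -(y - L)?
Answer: -5365/3 ≈ -1788.3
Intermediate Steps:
P(O, L) = 31/6 + L/6 (P(O, L) = (-(-31 - L))/6 = (31 + L)/6 = 31/6 + L/6)
(975 + P(5, -33)) - 2763 = (975 + (31/6 + (⅙)*(-33))) - 2763 = (975 + (31/6 - 11/2)) - 2763 = (975 - ⅓) - 2763 = 2924/3 - 2763 = -5365/3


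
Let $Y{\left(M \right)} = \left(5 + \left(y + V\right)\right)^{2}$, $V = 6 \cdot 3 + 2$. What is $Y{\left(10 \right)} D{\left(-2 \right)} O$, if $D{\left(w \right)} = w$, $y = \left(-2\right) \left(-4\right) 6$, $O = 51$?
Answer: $-543558$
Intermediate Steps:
$V = 20$ ($V = 18 + 2 = 20$)
$y = 48$ ($y = 8 \cdot 6 = 48$)
$Y{\left(M \right)} = 5329$ ($Y{\left(M \right)} = \left(5 + \left(48 + 20\right)\right)^{2} = \left(5 + 68\right)^{2} = 73^{2} = 5329$)
$Y{\left(10 \right)} D{\left(-2 \right)} O = 5329 \left(-2\right) 51 = \left(-10658\right) 51 = -543558$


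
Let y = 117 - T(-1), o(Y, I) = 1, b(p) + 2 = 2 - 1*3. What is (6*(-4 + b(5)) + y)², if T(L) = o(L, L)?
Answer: 5476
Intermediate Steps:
b(p) = -3 (b(p) = -2 + (2 - 1*3) = -2 + (2 - 3) = -2 - 1 = -3)
T(L) = 1
y = 116 (y = 117 - 1*1 = 117 - 1 = 116)
(6*(-4 + b(5)) + y)² = (6*(-4 - 3) + 116)² = (6*(-7) + 116)² = (-42 + 116)² = 74² = 5476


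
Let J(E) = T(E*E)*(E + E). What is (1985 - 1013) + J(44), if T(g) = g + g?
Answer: 341708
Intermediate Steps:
T(g) = 2*g
J(E) = 4*E**3 (J(E) = (2*(E*E))*(E + E) = (2*E**2)*(2*E) = 4*E**3)
(1985 - 1013) + J(44) = (1985 - 1013) + 4*44**3 = 972 + 4*85184 = 972 + 340736 = 341708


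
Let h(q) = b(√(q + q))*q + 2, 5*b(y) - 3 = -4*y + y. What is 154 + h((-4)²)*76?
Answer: 5178/5 - 14592*√2/5 ≈ -3091.6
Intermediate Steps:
b(y) = ⅗ - 3*y/5 (b(y) = ⅗ + (-4*y + y)/5 = ⅗ + (-3*y)/5 = ⅗ - 3*y/5)
h(q) = 2 + q*(⅗ - 3*√2*√q/5) (h(q) = (⅗ - 3*√(q + q)/5)*q + 2 = (⅗ - 3*√2*√q/5)*q + 2 = q*(⅗ - 3*√2*√q/5) + 2 = 2 + q*(⅗ - 3*√2*√q/5))
154 + h((-4)²)*76 = 154 + (2 - ⅗*(-4)²*(-1 + √2*√((-4)²)))*76 = 154 + (2 - ⅗*16*(-1 + √2*√16))*76 = 154 + (2 - ⅗*16*(-1 + √2*4))*76 = 154 + (2 - ⅗*16*(-1 + 4*√2))*76 = 154 + (2 + (48/5 - 192*√2/5))*76 = 154 + (58/5 - 192*√2/5)*76 = 154 + (4408/5 - 14592*√2/5) = 5178/5 - 14592*√2/5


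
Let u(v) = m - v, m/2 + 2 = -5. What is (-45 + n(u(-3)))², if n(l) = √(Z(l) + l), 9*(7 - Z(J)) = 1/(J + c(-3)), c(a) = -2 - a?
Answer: (1350 - I*√3590)²/900 ≈ 2021.0 - 179.75*I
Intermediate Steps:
m = -14 (m = -4 + 2*(-5) = -4 - 10 = -14)
u(v) = -14 - v
Z(J) = 7 - 1/(9*(1 + J)) (Z(J) = 7 - 1/(9*(J + (-2 - 1*(-3)))) = 7 - 1/(9*(J + (-2 + 3))) = 7 - 1/(9*(J + 1)) = 7 - 1/(9*(1 + J)))
n(l) = √(l + (62 + 63*l)/(9*(1 + l))) (n(l) = √((62 + 63*l)/(9*(1 + l)) + l) = √(l + (62 + 63*l)/(9*(1 + l))))
(-45 + n(u(-3)))² = (-45 + √((62 + 9*(-14 - 1*(-3))² + 72*(-14 - 1*(-3)))/(1 + (-14 - 1*(-3))))/3)² = (-45 + √((62 + 9*(-14 + 3)² + 72*(-14 + 3))/(1 + (-14 + 3)))/3)² = (-45 + √((62 + 9*(-11)² + 72*(-11))/(1 - 11))/3)² = (-45 + √((62 + 9*121 - 792)/(-10))/3)² = (-45 + √(-(62 + 1089 - 792)/10)/3)² = (-45 + √(-⅒*359)/3)² = (-45 + √(-359/10)/3)² = (-45 + (I*√3590/10)/3)² = (-45 + I*√3590/30)²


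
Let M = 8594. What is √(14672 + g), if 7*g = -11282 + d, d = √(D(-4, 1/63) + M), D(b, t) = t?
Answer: √(5759586 + 3*√3789961)/21 ≈ 114.34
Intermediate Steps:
d = √3789961/21 (d = √(1/63 + 8594) = √(541423/63) = √3789961/21 ≈ 92.704)
g = -11282/7 + √3789961/147 (g = (-11282 + √3789961/21)/7 = -11282/7 + √3789961/147 ≈ -1598.5)
√(14672 + g) = √(14672 + (-11282/7 + √3789961/147)) = √(91422/7 + √3789961/147)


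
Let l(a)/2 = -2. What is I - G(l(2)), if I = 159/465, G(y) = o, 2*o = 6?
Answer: -412/155 ≈ -2.6581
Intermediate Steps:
o = 3 (o = (½)*6 = 3)
l(a) = -4 (l(a) = 2*(-2) = -4)
G(y) = 3
I = 53/155 (I = 159*(1/465) = 53/155 ≈ 0.34194)
I - G(l(2)) = 53/155 - 1*3 = 53/155 - 3 = -412/155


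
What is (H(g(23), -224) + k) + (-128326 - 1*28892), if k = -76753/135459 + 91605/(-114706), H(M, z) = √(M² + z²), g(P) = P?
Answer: -2442868216521085/15537960054 + √50705 ≈ -1.5699e+5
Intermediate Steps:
k = -21212751313/15537960054 (k = -76753*1/135459 + 91605*(-1/114706) = -76753/135459 - 91605/114706 = -21212751313/15537960054 ≈ -1.3652)
(H(g(23), -224) + k) + (-128326 - 1*28892) = (√(23² + (-224)²) - 21212751313/15537960054) + (-128326 - 1*28892) = (√(529 + 50176) - 21212751313/15537960054) + (-128326 - 28892) = (√50705 - 21212751313/15537960054) - 157218 = (-21212751313/15537960054 + √50705) - 157218 = -2442868216521085/15537960054 + √50705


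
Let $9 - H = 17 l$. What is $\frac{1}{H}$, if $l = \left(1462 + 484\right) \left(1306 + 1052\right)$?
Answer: $- \frac{1}{78007347} \approx -1.2819 \cdot 10^{-8}$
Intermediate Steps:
$l = 4588668$ ($l = 1946 \cdot 2358 = 4588668$)
$H = -78007347$ ($H = 9 - 17 \cdot 4588668 = 9 - 78007356 = -78007347$)
$\frac{1}{H} = \frac{1}{-78007347} = - \frac{1}{78007347}$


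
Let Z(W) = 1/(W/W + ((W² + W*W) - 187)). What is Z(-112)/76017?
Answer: 1/1892975334 ≈ 5.2827e-10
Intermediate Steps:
Z(W) = 1/(-186 + 2*W²) (Z(W) = 1/(1 + ((W² + W²) - 187)) = 1/(1 + (2*W² - 187)) = 1/(1 + (-187 + 2*W²)) = 1/(-186 + 2*W²))
Z(-112)/76017 = (1/(2*(-93 + (-112)²)))/76017 = (1/(2*(-93 + 12544)))*(1/76017) = ((½)/12451)*(1/76017) = ((½)*(1/12451))*(1/76017) = (1/24902)*(1/76017) = 1/1892975334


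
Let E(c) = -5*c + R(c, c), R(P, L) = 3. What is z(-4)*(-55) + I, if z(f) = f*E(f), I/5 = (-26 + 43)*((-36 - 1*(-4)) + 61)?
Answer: 7525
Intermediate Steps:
I = 2465 (I = 5*((-26 + 43)*((-36 - 1*(-4)) + 61)) = 5*(17*((-36 + 4) + 61)) = 5*(17*(-32 + 61)) = 5*(17*29) = 5*493 = 2465)
E(c) = 3 - 5*c (E(c) = -5*c + 3 = 3 - 5*c)
z(f) = f*(3 - 5*f)
z(-4)*(-55) + I = -4*(3 - 5*(-4))*(-55) + 2465 = -4*(3 + 20)*(-55) + 2465 = -4*23*(-55) + 2465 = -92*(-55) + 2465 = 5060 + 2465 = 7525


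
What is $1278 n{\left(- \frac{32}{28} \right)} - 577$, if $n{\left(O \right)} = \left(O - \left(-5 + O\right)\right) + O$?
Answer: $\frac{30467}{7} \approx 4352.4$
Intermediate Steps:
$n{\left(O \right)} = 5 + O$
$1278 n{\left(- \frac{32}{28} \right)} - 577 = 1278 \left(5 - \frac{32}{28}\right) - 577 = 1278 \left(5 - \frac{8}{7}\right) - 577 = 1278 \cdot \frac{27}{7} - 577 = \frac{34506}{7} - 577 = \frac{30467}{7}$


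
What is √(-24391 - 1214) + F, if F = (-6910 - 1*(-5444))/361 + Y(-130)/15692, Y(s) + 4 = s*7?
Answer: -11667213/2832406 + 3*I*√2845 ≈ -4.1192 + 160.02*I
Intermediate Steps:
Y(s) = -4 + 7*s (Y(s) = -4 + s*7 = -4 + 7*s)
F = -11667213/2832406 (F = (-6910 - 1*(-5444))/361 + (-4 + 7*(-130))/15692 = (-6910 + 5444)*(1/361) + (-4 - 910)*(1/15692) = -1466*1/361 - 914*1/15692 = -1466/361 - 457/7846 = -11667213/2832406 ≈ -4.1192)
√(-24391 - 1214) + F = √(-24391 - 1214) - 11667213/2832406 = √(-25605) - 11667213/2832406 = 3*I*√2845 - 11667213/2832406 = -11667213/2832406 + 3*I*√2845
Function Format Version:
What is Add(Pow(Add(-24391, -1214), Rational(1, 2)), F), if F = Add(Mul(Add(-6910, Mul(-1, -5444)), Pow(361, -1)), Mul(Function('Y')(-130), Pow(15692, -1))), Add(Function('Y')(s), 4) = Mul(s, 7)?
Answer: Add(Rational(-11667213, 2832406), Mul(3, I, Pow(2845, Rational(1, 2)))) ≈ Add(-4.1192, Mul(160.02, I))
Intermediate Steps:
Function('Y')(s) = Add(-4, Mul(7, s)) (Function('Y')(s) = Add(-4, Mul(s, 7)) = Add(-4, Mul(7, s)))
F = Rational(-11667213, 2832406) (F = Add(Mul(Add(-6910, Mul(-1, -5444)), Pow(361, -1)), Mul(Add(-4, Mul(7, -130)), Pow(15692, -1))) = Add(Mul(Add(-6910, 5444), Rational(1, 361)), Mul(Add(-4, -910), Rational(1, 15692))) = Add(Mul(-1466, Rational(1, 361)), Mul(-914, Rational(1, 15692))) = Add(Rational(-1466, 361), Rational(-457, 7846)) = Rational(-11667213, 2832406) ≈ -4.1192)
Add(Pow(Add(-24391, -1214), Rational(1, 2)), F) = Add(Pow(Add(-24391, -1214), Rational(1, 2)), Rational(-11667213, 2832406)) = Add(Pow(-25605, Rational(1, 2)), Rational(-11667213, 2832406)) = Add(Mul(3, I, Pow(2845, Rational(1, 2))), Rational(-11667213, 2832406)) = Add(Rational(-11667213, 2832406), Mul(3, I, Pow(2845, Rational(1, 2))))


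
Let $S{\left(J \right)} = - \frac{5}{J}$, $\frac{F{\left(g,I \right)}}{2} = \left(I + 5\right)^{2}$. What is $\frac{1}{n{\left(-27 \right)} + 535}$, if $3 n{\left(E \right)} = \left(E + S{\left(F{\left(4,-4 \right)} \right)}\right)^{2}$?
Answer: $\frac{12}{9901} \approx 0.001212$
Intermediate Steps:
$F{\left(g,I \right)} = 2 \left(5 + I\right)^{2}$ ($F{\left(g,I \right)} = 2 \left(I + 5\right)^{2} = 2 \left(5 + I\right)^{2}$)
$n{\left(E \right)} = \frac{\left(- \frac{5}{2} + E\right)^{2}}{3}$ ($n{\left(E \right)} = \frac{\left(E - \frac{5}{2 \left(5 - 4\right)^{2}}\right)^{2}}{3} = \frac{\left(E - \frac{5}{2 \cdot 1^{2}}\right)^{2}}{3} = \frac{\left(E - \frac{5}{2 \cdot 1}\right)^{2}}{3} = \frac{\left(E - \frac{5}{2}\right)^{2}}{3} = \frac{\left(- \frac{5}{2} + E\right)^{2}}{3}$)
$\frac{1}{n{\left(-27 \right)} + 535} = \frac{1}{\frac{\left(-5 + 2 \left(-27\right)\right)^{2}}{12} + 535} = \frac{1}{\frac{\left(-5 - 54\right)^{2}}{12} + 535} = \frac{1}{\frac{\left(-59\right)^{2}}{12} + 535} = \frac{1}{\frac{1}{12} \cdot 3481 + 535} = \frac{1}{\frac{3481}{12} + 535} = \frac{1}{\frac{9901}{12}} = \frac{12}{9901}$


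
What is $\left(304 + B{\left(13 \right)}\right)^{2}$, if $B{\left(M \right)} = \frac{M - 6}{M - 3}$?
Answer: $\frac{9284209}{100} \approx 92842.0$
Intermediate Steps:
$B{\left(M \right)} = \frac{-6 + M}{-3 + M}$
$\left(304 + B{\left(13 \right)}\right)^{2} = \left(304 + \frac{-6 + 13}{-3 + 13}\right)^{2} = \left(304 + \frac{1}{10} \cdot 7\right)^{2} = \left(304 + \frac{7}{10}\right)^{2} = \left(\frac{3047}{10}\right)^{2} = \frac{9284209}{100}$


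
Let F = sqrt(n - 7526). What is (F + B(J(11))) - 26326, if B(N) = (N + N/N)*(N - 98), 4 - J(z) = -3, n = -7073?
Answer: -27054 + I*sqrt(14599) ≈ -27054.0 + 120.83*I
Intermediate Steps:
J(z) = 7 (J(z) = 4 - 1*(-3) = 4 + 3 = 7)
F = I*sqrt(14599) (F = sqrt(-7073 - 7526) = sqrt(-14599) = I*sqrt(14599) ≈ 120.83*I)
B(N) = (1 + N)*(-98 + N) (B(N) = (N + 1)*(-98 + N) = (1 + N)*(-98 + N))
(F + B(J(11))) - 26326 = (I*sqrt(14599) + (-98 + 7**2 - 97*7)) - 26326 = (I*sqrt(14599) + (-98 + 49 - 679)) - 26326 = (I*sqrt(14599) - 728) - 26326 = (-728 + I*sqrt(14599)) - 26326 = -27054 + I*sqrt(14599)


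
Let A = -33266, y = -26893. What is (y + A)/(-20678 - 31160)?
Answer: 60159/51838 ≈ 1.1605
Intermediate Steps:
(y + A)/(-20678 - 31160) = (-26893 - 33266)/(-20678 - 31160) = -60159/(-51838) = -60159*(-1/51838) = 60159/51838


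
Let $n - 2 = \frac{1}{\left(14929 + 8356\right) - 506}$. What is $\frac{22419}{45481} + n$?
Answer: $\frac{2582751280}{1036011699} \approx 2.493$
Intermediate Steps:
$n = \frac{45559}{22779}$ ($n = 2 + \frac{1}{\left(14929 + 8356\right) - 506} = 2 + \frac{1}{23285 - 506} = 2 + \frac{1}{22779} = \frac{45559}{22779} \approx 2.0$)
$\frac{22419}{45481} + n = \frac{22419}{45481} + \frac{45559}{22779} = \frac{2582751280}{1036011699}$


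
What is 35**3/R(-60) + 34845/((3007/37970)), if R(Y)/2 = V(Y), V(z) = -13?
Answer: 34270755775/78182 ≈ 4.3835e+5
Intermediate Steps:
R(Y) = -26 (R(Y) = 2*(-13) = -26)
35**3/R(-60) + 34845/((3007/37970)) = 35**3/(-26) + 34845/((3007/37970)) = 42875*(-1/26) + 34845/((3007*(1/37970))) = -42875/26 + 34845/(3007/37970) = -42875/26 + 34845*(37970/3007) = -42875/26 + 1323064650/3007 = 34270755775/78182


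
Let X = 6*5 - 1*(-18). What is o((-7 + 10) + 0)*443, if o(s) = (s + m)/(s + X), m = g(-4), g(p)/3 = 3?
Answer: 1772/17 ≈ 104.24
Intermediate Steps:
g(p) = 9 (g(p) = 3*3 = 9)
m = 9
X = 48 (X = 30 + 18 = 48)
o(s) = (9 + s)/(48 + s) (o(s) = (s + 9)/(s + 48) = (9 + s)/(48 + s))
o((-7 + 10) + 0)*443 = ((9 + ((-7 + 10) + 0))/(48 + ((-7 + 10) + 0)))*443 = ((9 + (3 + 0))/(48 + (3 + 0)))*443 = ((9 + 3)/(48 + 3))*443 = (12/51)*443 = ((1/51)*12)*443 = (4/17)*443 = 1772/17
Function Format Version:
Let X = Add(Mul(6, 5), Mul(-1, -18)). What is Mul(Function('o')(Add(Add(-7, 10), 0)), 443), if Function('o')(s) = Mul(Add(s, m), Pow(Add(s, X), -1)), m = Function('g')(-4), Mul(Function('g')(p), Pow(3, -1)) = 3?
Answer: Rational(1772, 17) ≈ 104.24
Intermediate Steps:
Function('g')(p) = 9 (Function('g')(p) = Mul(3, 3) = 9)
m = 9
X = 48 (X = Add(30, 18) = 48)
Function('o')(s) = Mul(Pow(Add(48, s), -1), Add(9, s)) (Function('o')(s) = Mul(Add(s, 9), Pow(Add(s, 48), -1)) = Mul(Add(9, s), Pow(Add(48, s), -1)) = Mul(Pow(Add(48, s), -1), Add(9, s)))
Mul(Function('o')(Add(Add(-7, 10), 0)), 443) = Mul(Mul(Pow(Add(48, Add(Add(-7, 10), 0)), -1), Add(9, Add(Add(-7, 10), 0))), 443) = Mul(Mul(Pow(Add(48, Add(3, 0)), -1), Add(9, Add(3, 0))), 443) = Mul(Mul(Pow(Add(48, 3), -1), Add(9, 3)), 443) = Mul(Mul(Pow(51, -1), 12), 443) = Mul(Mul(Rational(1, 51), 12), 443) = Mul(Rational(4, 17), 443) = Rational(1772, 17)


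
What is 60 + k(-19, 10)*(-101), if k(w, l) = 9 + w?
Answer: 1070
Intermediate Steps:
60 + k(-19, 10)*(-101) = 60 + (9 - 19)*(-101) = 60 - 10*(-101) = 60 + 1010 = 1070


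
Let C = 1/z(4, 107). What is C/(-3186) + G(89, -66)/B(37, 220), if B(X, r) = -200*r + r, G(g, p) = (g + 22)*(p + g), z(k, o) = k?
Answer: -8144803/139483080 ≈ -0.058393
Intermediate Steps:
G(g, p) = (22 + g)*(g + p)
B(X, r) = -199*r
C = ¼ (C = 1/4 = ¼ ≈ 0.25000)
C/(-3186) + G(89, -66)/B(37, 220) = (¼)/(-3186) + (89² + 22*89 + 22*(-66) + 89*(-66))/((-199*220)) = (¼)*(-1/3186) + (7921 + 1958 - 1452 - 5874)/(-43780) = -1/12744 + 2553*(-1/43780) = -1/12744 - 2553/43780 = -8144803/139483080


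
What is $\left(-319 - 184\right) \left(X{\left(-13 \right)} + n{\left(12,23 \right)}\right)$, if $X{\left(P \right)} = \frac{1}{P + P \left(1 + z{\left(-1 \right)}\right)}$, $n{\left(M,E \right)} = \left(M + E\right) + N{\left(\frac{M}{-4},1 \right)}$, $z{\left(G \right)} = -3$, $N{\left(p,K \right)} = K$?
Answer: $- \frac{235907}{13} \approx -18147.0$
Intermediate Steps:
$n{\left(M,E \right)} = 1 + E + M$ ($n{\left(M,E \right)} = \left(M + E\right) + 1 = \left(E + M\right) + 1 = 1 + E + M$)
$X{\left(P \right)} = - \frac{1}{P}$ ($X{\left(P \right)} = \frac{1}{P + P \left(1 - 3\right)} = \frac{1}{P + P \left(-2\right)} = \frac{1}{P - 2 P} = \frac{1}{\left(-1\right) P} = - \frac{1}{P}$)
$\left(-319 - 184\right) \left(X{\left(-13 \right)} + n{\left(12,23 \right)}\right) = \left(-319 - 184\right) \left(- \frac{1}{-13} + \left(1 + 23 + 12\right)\right) = - 503 \left(\left(-1\right) \left(- \frac{1}{13}\right) + 36\right) = - 503 \left(\frac{1}{13} + 36\right) = \left(-503\right) \frac{469}{13} = - \frac{235907}{13}$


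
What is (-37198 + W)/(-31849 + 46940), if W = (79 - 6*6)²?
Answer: -35349/15091 ≈ -2.3424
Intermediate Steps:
W = 1849 (W = (79 - 36)² = 43² = 1849)
(-37198 + W)/(-31849 + 46940) = (-37198 + 1849)/(-31849 + 46940) = -35349/15091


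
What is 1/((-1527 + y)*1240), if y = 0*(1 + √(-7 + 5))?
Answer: -1/1893480 ≈ -5.2813e-7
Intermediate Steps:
y = 0 (y = 0*(1 + √(-2)) = 0*(1 + I*√2) = 0)
1/((-1527 + y)*1240) = 1/((-1527 + 0)*1240) = 1/(-1527*1240) = 1/(-1893480) = -1/1893480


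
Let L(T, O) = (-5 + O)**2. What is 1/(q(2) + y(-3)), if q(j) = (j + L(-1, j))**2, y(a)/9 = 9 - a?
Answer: 1/229 ≈ 0.0043668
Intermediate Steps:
y(a) = 81 - 9*a (y(a) = 9*(9 - a) = 81 - 9*a)
q(j) = (j + (-5 + j)**2)**2
1/(q(2) + y(-3)) = 1/((2 + (-5 + 2)**2)**2 + (81 - 9*(-3))) = 1/((2 + (-3)**2)**2 + (81 + 27)) = 1/((2 + 9)**2 + 108) = 1/(11**2 + 108) = 1/(121 + 108) = 1/229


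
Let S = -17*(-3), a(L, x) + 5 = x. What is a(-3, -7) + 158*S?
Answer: 8046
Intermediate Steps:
a(L, x) = -5 + x
S = 51
a(-3, -7) + 158*S = (-5 - 7) + 158*51 = -12 + 8058 = 8046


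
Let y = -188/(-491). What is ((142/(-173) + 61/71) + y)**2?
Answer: 6453962416225/36372394088209 ≈ 0.17744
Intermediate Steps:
y = 188/491 (y = -188*(-1/491) = 188/491 ≈ 0.38289)
((142/(-173) + 61/71) + y)**2 = ((142/(-173) + 61/71) + 188/491)**2 = ((142*(-1/173) + 61*(1/71)) + 188/491)**2 = ((-142/173 + 61/71) + 188/491)**2 = (471/12283 + 188/491)**2 = (2540465/6030953)**2 = 6453962416225/36372394088209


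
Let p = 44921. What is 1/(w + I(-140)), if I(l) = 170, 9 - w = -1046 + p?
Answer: -1/43696 ≈ -2.2885e-5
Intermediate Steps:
w = -43866 (w = 9 - (-1046 + 44921) = 9 - 1*43875 = 9 - 43875 = -43866)
1/(w + I(-140)) = 1/(-43866 + 170) = 1/(-43696) = -1/43696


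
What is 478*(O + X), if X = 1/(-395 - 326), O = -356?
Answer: -122691606/721 ≈ -1.7017e+5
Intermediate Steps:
X = -1/721 (X = 1/(-721) = -1/721 ≈ -0.0013870)
478*(O + X) = 478*(-356 - 1/721) = 478*(-256677/721) = -122691606/721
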